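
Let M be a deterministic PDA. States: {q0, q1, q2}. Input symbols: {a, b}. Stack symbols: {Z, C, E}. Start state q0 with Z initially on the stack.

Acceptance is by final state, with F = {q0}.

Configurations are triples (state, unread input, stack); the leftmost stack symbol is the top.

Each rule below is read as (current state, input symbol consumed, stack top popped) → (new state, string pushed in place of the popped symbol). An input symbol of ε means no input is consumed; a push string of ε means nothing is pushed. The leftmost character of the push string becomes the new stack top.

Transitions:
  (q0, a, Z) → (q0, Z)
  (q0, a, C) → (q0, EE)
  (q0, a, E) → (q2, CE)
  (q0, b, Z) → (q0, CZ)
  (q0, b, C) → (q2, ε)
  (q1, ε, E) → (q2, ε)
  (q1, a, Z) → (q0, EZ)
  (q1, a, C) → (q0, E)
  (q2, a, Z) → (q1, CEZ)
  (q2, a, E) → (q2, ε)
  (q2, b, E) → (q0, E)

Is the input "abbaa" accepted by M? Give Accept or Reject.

(q0, abbaa, Z)
  read a, top Z: go to q0, push Z → (q0, bbaa, Z)
  read b, top Z: go to q0, push CZ → (q0, baa, CZ)
  read b, top C: go to q2, push ε → (q2, aa, Z)
  read a, top Z: go to q1, push CEZ → (q1, a, CEZ)
  read a, top C: go to q0, push E → (q0, ε, EEZ)
All input consumed; state q0 ∈ F.

Accept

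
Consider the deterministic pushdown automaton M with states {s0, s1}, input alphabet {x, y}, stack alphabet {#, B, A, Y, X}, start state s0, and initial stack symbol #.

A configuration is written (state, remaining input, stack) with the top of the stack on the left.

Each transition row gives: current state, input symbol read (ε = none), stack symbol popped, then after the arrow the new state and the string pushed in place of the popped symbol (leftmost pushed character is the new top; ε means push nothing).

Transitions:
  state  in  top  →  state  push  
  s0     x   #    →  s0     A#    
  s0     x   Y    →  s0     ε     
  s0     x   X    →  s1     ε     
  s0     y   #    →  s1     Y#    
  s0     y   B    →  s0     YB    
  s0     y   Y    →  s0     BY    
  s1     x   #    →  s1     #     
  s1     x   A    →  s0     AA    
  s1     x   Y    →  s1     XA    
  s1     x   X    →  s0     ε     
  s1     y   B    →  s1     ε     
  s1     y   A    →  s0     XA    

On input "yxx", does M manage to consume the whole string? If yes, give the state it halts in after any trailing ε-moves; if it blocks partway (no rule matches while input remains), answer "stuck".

(s0, yxx, #)
  read y, top #: go to s1, push Y# → (s1, xx, Y#)
  read x, top Y: go to s1, push XA → (s1, x, XA#)
  read x, top X: go to s0, push ε → (s0, ε, A#)
All input consumed; M is in state s0.

s0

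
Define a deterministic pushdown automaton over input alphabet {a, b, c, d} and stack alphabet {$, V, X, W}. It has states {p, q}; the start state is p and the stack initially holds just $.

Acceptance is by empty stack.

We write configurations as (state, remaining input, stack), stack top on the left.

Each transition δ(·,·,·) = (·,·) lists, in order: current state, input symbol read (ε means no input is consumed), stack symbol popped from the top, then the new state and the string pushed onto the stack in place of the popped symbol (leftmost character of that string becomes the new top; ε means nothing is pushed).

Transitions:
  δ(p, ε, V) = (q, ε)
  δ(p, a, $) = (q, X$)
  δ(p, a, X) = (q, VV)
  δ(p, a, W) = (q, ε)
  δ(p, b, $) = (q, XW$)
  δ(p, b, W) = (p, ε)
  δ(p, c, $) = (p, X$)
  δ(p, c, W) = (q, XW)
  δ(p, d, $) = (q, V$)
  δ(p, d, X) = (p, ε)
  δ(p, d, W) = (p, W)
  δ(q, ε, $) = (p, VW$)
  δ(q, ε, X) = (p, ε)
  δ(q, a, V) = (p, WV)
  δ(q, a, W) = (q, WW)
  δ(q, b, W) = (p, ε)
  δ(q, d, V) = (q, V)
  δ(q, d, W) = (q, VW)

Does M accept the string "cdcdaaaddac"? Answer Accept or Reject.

Reject

(p, cdcdaaaddac, $)
  read c, top $: go to p, push X$ → (p, dcdaaaddac, X$)
  read d, top X: go to p, push ε → (p, cdaaaddac, $)
  read c, top $: go to p, push X$ → (p, daaaddac, X$)
  read d, top X: go to p, push ε → (p, aaaddac, $)
  read a, top $: go to q, push X$ → (q, aaddac, X$)
  ε-move, top X: go to p, push ε → (p, aaddac, $)
  read a, top $: go to q, push X$ → (q, addac, X$)
  ε-move, top X: go to p, push ε → (p, addac, $)
  read a, top $: go to q, push X$ → (q, ddac, X$)
  ε-move, top X: go to p, push ε → (p, ddac, $)
  read d, top $: go to q, push V$ → (q, dac, V$)
  read d, top V: go to q, push V → (q, ac, V$)
  read a, top V: go to p, push WV → (p, c, WV$)
  read c, top W: go to q, push XW → (q, ε, XWV$)
  ε-move, top X: go to p, push ε → (p, ε, WV$)
All input consumed; stack is WV$, not empty, and no further ε-move applies.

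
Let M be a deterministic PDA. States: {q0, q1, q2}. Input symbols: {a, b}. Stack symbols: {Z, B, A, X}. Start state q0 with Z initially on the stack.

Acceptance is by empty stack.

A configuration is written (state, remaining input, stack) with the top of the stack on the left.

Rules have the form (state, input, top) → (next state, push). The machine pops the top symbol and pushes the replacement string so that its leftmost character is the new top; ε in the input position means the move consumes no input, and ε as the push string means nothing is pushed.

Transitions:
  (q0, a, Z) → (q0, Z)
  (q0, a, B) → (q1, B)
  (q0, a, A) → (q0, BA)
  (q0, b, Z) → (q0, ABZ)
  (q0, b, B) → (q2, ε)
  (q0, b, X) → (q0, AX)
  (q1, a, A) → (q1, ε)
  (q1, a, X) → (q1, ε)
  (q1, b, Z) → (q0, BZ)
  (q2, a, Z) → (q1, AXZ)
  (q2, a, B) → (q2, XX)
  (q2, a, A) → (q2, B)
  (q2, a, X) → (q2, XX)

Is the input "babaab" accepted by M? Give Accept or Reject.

Reject

(q0, babaab, Z) ⊢ (q0, abaab, ABZ) ⊢ (q0, baab, BABZ) ⊢ (q2, aab, ABZ) ⊢ (q2, ab, BBZ) ⊢ (q2, b, XXBZ)
No transition applies at (q2, b, XXBZ); input not fully consumed.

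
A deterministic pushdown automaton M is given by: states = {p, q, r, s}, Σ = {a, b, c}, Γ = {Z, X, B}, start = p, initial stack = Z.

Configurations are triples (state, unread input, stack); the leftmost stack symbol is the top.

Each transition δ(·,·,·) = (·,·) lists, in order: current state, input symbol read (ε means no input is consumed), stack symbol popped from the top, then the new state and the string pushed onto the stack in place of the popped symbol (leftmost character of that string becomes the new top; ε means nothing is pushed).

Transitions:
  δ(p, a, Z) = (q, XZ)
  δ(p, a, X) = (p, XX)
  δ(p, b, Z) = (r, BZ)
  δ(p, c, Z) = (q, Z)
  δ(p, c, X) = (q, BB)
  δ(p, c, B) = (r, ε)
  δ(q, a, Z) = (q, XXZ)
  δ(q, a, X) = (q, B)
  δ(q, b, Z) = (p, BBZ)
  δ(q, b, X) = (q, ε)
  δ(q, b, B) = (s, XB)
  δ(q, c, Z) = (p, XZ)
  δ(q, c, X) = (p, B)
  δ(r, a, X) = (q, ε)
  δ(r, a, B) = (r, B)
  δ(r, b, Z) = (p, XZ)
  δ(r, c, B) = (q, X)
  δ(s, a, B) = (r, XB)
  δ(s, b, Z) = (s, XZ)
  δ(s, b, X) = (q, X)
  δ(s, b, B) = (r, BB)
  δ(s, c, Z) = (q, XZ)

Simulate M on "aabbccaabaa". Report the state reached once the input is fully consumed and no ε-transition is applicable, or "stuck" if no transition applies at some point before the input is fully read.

stuck

(p, aabbccaabaa, Z) ⊢ (q, abbccaabaa, XZ) ⊢ (q, bbccaabaa, BZ) ⊢ (s, bccaabaa, XBZ) ⊢ (q, ccaabaa, XBZ) ⊢ (p, caabaa, BBZ) ⊢ (r, aabaa, BZ) ⊢ (r, abaa, BZ) ⊢ (r, baa, BZ)
No transition for (r, b, top B); M blocks with input baa remaining.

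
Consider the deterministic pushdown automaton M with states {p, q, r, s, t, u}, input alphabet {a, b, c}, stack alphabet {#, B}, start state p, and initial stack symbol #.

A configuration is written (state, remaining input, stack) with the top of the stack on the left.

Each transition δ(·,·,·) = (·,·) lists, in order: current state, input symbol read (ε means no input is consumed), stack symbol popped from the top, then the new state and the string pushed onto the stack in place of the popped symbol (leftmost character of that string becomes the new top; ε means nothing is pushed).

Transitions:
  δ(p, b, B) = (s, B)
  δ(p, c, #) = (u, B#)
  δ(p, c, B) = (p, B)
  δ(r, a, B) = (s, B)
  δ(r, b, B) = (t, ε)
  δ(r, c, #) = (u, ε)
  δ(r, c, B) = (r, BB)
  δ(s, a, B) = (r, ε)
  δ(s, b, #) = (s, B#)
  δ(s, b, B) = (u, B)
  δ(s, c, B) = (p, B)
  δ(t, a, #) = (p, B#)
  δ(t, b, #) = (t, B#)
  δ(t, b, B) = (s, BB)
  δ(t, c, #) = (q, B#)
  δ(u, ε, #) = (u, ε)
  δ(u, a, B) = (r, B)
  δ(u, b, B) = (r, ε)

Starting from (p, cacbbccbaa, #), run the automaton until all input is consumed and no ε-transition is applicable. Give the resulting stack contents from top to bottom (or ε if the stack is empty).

B#

(p, cacbbccbaa, #) ⊢ (u, acbbccbaa, B#) ⊢ (r, cbbccbaa, B#) ⊢ (r, bbccbaa, BB#) ⊢ (t, bccbaa, B#) ⊢ (s, ccbaa, BB#) ⊢ (p, cbaa, BB#) ⊢ (p, baa, BB#) ⊢ (s, aa, BB#) ⊢ (r, a, B#) ⊢ (s, ε, B#)
All input consumed in state s with stack B#.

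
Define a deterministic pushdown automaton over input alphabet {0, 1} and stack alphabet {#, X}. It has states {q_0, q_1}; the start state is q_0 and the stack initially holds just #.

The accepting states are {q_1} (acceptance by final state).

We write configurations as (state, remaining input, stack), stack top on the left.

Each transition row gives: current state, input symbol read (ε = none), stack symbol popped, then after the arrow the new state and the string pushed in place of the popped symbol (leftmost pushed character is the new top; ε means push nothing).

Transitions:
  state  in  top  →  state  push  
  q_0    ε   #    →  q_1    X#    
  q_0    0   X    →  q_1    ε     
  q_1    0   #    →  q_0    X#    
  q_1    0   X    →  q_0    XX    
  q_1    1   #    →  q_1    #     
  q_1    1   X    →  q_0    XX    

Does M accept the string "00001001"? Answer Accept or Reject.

Reject

(q_0, 00001001, #) ⊢ (q_1, 00001001, X#) ⊢ (q_0, 0001001, XX#) ⊢ (q_1, 001001, X#) ⊢ (q_0, 01001, XX#) ⊢ (q_1, 1001, X#) ⊢ (q_0, 001, XX#) ⊢ (q_1, 01, X#) ⊢ (q_0, 1, XX#)
No transition applies at (q_0, 1, XX#); input not fully consumed.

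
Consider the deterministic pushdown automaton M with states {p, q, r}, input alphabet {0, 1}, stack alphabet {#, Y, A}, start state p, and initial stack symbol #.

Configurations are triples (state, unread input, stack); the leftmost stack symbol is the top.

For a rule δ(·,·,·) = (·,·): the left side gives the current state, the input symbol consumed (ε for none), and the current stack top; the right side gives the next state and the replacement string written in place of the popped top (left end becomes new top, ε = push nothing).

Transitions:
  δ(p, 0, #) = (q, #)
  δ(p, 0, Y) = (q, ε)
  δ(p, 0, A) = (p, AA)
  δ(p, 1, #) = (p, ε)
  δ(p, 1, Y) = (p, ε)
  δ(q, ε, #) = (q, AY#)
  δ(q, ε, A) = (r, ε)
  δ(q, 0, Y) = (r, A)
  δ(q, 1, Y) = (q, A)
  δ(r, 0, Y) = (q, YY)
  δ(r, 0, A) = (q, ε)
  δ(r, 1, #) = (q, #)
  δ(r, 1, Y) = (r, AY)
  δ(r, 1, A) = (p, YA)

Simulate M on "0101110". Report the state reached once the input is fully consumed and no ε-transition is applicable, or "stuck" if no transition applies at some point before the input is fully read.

(p, 0101110, #)
  read 0, top #: go to q, push # → (q, 101110, #)
  ε-move, top #: go to q, push AY# → (q, 101110, AY#)
  ε-move, top A: go to r, push ε → (r, 101110, Y#)
  read 1, top Y: go to r, push AY → (r, 01110, AY#)
  read 0, top A: go to q, push ε → (q, 1110, Y#)
  read 1, top Y: go to q, push A → (q, 110, A#)
  ε-move, top A: go to r, push ε → (r, 110, #)
  read 1, top #: go to q, push # → (q, 10, #)
  ε-move, top #: go to q, push AY# → (q, 10, AY#)
  ε-move, top A: go to r, push ε → (r, 10, Y#)
  read 1, top Y: go to r, push AY → (r, 0, AY#)
  read 0, top A: go to q, push ε → (q, ε, Y#)
All input consumed; M is in state q.

q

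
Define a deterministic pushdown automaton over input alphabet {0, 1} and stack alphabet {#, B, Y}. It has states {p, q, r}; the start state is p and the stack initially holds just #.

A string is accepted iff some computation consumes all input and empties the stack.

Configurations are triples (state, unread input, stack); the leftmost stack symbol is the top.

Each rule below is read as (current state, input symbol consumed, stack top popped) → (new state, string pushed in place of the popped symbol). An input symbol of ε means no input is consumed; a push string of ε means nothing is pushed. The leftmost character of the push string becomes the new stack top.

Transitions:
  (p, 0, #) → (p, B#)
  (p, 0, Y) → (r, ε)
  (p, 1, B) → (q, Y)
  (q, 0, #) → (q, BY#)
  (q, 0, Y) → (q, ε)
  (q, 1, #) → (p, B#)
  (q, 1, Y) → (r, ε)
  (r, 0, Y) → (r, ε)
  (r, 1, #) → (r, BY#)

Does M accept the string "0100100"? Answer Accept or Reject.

(p, 0100100, #)
  read 0, top #: go to p, push B# → (p, 100100, B#)
  read 1, top B: go to q, push Y → (q, 00100, Y#)
  read 0, top Y: go to q, push ε → (q, 0100, #)
  read 0, top #: go to q, push BY# → (q, 100, BY#)
No transition applies at (q, 100, BY#); input not fully consumed.

Reject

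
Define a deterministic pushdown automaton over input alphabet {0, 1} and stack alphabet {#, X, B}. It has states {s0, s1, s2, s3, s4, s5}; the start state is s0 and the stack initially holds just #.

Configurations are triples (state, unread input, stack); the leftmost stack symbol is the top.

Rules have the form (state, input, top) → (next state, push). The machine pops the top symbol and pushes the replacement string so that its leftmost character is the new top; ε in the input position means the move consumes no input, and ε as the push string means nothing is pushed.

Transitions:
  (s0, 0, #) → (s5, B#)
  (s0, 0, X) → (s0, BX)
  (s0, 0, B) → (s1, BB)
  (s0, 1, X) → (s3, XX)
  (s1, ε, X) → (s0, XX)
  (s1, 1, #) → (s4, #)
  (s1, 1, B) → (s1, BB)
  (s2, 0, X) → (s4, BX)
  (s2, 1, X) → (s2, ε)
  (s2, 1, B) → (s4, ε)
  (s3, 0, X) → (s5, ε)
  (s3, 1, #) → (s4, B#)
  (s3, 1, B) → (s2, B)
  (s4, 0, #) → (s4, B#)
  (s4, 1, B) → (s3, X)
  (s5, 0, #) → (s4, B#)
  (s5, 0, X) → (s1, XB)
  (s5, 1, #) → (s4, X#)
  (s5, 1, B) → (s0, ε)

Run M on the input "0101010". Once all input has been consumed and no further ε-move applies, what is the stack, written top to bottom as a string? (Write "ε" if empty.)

(s0, 0101010, #) ⊢ (s5, 101010, B#) ⊢ (s0, 01010, #) ⊢ (s5, 1010, B#) ⊢ (s0, 010, #) ⊢ (s5, 10, B#) ⊢ (s0, 0, #) ⊢ (s5, ε, B#)
All input consumed in state s5 with stack B#.

B#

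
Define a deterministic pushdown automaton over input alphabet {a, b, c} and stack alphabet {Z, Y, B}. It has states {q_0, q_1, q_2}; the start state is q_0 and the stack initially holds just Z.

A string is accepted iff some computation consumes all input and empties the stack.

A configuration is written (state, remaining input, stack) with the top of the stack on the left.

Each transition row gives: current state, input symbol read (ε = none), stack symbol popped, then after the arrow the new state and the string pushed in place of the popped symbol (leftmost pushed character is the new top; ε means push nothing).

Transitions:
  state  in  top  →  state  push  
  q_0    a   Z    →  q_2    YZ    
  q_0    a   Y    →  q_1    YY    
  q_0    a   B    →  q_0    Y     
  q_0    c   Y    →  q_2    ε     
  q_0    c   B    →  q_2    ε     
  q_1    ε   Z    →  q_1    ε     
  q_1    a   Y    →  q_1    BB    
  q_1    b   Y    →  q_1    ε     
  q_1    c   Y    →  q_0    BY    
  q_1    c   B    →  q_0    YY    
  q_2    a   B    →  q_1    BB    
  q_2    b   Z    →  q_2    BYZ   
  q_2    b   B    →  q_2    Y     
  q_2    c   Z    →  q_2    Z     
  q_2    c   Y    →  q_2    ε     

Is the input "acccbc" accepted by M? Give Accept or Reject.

Reject

(q_0, acccbc, Z)
  read a, top Z: go to q_2, push YZ → (q_2, cccbc, YZ)
  read c, top Y: go to q_2, push ε → (q_2, ccbc, Z)
  read c, top Z: go to q_2, push Z → (q_2, cbc, Z)
  read c, top Z: go to q_2, push Z → (q_2, bc, Z)
  read b, top Z: go to q_2, push BYZ → (q_2, c, BYZ)
No transition applies at (q_2, c, BYZ); input not fully consumed.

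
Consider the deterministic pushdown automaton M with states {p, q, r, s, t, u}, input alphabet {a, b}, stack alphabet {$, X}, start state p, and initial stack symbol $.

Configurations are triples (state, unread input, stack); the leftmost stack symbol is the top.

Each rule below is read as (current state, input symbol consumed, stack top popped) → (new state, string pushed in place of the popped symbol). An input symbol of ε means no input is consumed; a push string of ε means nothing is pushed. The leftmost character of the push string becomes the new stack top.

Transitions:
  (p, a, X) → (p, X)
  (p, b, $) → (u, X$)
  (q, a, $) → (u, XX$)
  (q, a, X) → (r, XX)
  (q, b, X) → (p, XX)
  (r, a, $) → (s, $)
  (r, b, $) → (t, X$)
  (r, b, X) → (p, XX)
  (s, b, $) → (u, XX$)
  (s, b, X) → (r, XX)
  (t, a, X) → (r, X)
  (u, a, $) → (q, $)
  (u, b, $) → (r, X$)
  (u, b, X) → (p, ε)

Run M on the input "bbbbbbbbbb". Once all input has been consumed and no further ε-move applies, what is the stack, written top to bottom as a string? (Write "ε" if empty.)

(p, bbbbbbbbbb, $)
  read b, top $: go to u, push X$ → (u, bbbbbbbbb, X$)
  read b, top X: go to p, push ε → (p, bbbbbbbb, $)
  read b, top $: go to u, push X$ → (u, bbbbbbb, X$)
  read b, top X: go to p, push ε → (p, bbbbbb, $)
  read b, top $: go to u, push X$ → (u, bbbbb, X$)
  read b, top X: go to p, push ε → (p, bbbb, $)
  read b, top $: go to u, push X$ → (u, bbb, X$)
  read b, top X: go to p, push ε → (p, bb, $)
  read b, top $: go to u, push X$ → (u, b, X$)
  read b, top X: go to p, push ε → (p, ε, $)
All input consumed in state p with stack $.

$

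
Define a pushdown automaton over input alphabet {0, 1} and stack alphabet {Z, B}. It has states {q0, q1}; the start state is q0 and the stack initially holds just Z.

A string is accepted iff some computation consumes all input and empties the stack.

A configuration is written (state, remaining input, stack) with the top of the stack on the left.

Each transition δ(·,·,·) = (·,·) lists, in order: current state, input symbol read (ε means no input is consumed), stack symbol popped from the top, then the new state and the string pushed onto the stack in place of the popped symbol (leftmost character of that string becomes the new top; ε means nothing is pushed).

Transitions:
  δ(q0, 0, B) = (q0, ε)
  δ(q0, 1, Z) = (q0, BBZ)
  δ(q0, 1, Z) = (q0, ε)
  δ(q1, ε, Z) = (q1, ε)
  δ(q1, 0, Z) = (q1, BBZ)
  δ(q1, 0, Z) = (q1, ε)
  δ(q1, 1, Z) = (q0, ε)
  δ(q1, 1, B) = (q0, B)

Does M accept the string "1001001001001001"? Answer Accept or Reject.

Accept

One accepting computation: (q0, 1001001001001001, Z) ⊢ (q0, 001001001001001, BBZ) ⊢ (q0, 01001001001001, BZ) ⊢ (q0, 1001001001001, Z) ⊢ (q0, 001001001001, BBZ) ⊢ (q0, 01001001001, BZ) ⊢ (q0, 1001001001, Z) ⊢ (q0, 001001001, BBZ) ⊢ (q0, 01001001, BZ) ⊢ (q0, 1001001, Z) ⊢ (q0, 001001, BBZ) ⊢ (q0, 01001, BZ) ⊢ (q0, 1001, Z) ⊢ (q0, 001, BBZ) ⊢ (q0, 01, BZ) ⊢ (q0, 1, Z) ⊢ (q0, ε, ε)
All input consumed and the stack is empty.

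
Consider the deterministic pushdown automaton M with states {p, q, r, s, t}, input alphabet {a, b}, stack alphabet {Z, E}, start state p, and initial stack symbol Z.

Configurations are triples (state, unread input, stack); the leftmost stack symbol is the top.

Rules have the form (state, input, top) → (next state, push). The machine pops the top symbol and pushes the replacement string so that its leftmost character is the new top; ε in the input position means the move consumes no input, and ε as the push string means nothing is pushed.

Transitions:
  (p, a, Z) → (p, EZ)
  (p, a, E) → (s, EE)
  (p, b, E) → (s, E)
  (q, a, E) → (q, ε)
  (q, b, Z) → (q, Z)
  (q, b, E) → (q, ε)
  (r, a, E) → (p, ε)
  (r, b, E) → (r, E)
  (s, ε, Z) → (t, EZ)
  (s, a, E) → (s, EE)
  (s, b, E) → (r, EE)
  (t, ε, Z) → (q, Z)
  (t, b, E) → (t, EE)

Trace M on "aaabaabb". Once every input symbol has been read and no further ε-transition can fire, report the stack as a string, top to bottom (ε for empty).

(p, aaabaabb, Z) ⊢ (p, aabaabb, EZ) ⊢ (s, abaabb, EEZ) ⊢ (s, baabb, EEEZ) ⊢ (r, aabb, EEEEZ) ⊢ (p, abb, EEEZ) ⊢ (s, bb, EEEEZ) ⊢ (r, b, EEEEEZ) ⊢ (r, ε, EEEEEZ)
All input consumed in state r with stack EEEEEZ.

EEEEEZ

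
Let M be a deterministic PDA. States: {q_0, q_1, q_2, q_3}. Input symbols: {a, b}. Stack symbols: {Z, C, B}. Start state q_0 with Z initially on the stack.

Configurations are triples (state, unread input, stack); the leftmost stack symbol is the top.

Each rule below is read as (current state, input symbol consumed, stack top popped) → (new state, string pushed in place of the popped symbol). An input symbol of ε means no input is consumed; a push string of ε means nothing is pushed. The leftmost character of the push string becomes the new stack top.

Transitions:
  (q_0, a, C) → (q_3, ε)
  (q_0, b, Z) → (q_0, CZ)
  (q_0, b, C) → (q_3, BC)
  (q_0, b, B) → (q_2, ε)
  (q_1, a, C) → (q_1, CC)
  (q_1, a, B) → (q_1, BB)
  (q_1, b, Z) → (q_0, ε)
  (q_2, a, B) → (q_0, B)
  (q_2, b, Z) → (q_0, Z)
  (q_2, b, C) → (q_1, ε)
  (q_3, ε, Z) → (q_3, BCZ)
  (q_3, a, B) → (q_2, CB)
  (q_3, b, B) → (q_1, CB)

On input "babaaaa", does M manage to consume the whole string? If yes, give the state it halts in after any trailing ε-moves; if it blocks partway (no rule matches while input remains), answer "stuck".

q_1

(q_0, babaaaa, Z)
  read b, top Z: go to q_0, push CZ → (q_0, abaaaa, CZ)
  read a, top C: go to q_3, push ε → (q_3, baaaa, Z)
  ε-move, top Z: go to q_3, push BCZ → (q_3, baaaa, BCZ)
  read b, top B: go to q_1, push CB → (q_1, aaaa, CBCZ)
  read a, top C: go to q_1, push CC → (q_1, aaa, CCBCZ)
  read a, top C: go to q_1, push CC → (q_1, aa, CCCBCZ)
  read a, top C: go to q_1, push CC → (q_1, a, CCCCBCZ)
  read a, top C: go to q_1, push CC → (q_1, ε, CCCCCBCZ)
All input consumed; M is in state q_1.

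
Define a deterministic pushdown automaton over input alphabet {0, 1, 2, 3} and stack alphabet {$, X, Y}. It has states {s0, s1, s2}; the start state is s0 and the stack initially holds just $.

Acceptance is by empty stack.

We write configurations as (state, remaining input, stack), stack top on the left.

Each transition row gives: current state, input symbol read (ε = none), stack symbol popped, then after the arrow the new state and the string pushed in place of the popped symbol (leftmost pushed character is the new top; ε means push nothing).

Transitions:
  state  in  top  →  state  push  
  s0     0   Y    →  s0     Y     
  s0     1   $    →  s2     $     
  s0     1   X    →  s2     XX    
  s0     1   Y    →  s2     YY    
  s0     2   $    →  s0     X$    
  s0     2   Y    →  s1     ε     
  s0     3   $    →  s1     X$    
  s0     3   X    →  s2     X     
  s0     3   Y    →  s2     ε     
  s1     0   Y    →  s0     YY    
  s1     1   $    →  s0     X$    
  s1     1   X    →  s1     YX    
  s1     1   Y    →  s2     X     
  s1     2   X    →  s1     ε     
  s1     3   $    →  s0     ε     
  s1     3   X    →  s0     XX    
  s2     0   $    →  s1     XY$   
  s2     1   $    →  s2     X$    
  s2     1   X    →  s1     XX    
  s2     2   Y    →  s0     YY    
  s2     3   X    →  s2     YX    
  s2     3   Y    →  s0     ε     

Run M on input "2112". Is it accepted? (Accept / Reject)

Reject

(s0, 2112, $) ⊢ (s0, 112, X$) ⊢ (s2, 12, XX$) ⊢ (s1, 2, XXX$) ⊢ (s1, ε, XX$)
All input consumed; stack is XX$, not empty, and no further ε-move applies.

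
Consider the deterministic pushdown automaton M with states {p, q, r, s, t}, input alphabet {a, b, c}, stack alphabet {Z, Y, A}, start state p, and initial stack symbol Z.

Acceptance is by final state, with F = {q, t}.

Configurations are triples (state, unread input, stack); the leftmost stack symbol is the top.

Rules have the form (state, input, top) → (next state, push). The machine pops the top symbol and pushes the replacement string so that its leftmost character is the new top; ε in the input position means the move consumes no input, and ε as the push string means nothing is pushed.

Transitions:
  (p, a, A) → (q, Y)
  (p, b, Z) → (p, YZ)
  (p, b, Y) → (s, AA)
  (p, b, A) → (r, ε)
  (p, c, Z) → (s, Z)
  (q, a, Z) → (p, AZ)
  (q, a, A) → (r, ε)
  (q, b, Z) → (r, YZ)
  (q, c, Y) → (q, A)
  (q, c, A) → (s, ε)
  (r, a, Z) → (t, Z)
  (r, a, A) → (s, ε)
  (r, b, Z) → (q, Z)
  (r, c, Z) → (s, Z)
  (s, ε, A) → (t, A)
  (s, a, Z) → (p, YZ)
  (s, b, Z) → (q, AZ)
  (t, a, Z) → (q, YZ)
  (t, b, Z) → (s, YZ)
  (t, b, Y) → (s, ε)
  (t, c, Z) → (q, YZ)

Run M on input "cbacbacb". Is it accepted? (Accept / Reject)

(p, cbacbacb, Z)
  read c, top Z: go to s, push Z → (s, bacbacb, Z)
  read b, top Z: go to q, push AZ → (q, acbacb, AZ)
  read a, top A: go to r, push ε → (r, cbacb, Z)
  read c, top Z: go to s, push Z → (s, bacb, Z)
  read b, top Z: go to q, push AZ → (q, acb, AZ)
  read a, top A: go to r, push ε → (r, cb, Z)
  read c, top Z: go to s, push Z → (s, b, Z)
  read b, top Z: go to q, push AZ → (q, ε, AZ)
All input consumed; state q ∈ F.

Accept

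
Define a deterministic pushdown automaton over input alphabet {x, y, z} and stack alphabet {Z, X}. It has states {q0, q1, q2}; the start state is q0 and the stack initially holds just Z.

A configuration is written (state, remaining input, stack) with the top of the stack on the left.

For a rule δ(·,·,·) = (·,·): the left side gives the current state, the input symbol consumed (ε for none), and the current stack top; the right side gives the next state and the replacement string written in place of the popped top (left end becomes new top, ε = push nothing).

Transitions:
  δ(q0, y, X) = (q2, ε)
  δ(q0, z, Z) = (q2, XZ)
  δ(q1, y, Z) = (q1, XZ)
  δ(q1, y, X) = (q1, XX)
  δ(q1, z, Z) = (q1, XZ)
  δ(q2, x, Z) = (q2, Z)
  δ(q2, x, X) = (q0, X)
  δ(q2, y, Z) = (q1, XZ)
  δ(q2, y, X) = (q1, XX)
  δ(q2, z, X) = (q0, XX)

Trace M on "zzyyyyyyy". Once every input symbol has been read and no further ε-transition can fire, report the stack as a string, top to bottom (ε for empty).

(q0, zzyyyyyyy, Z)
  read z, top Z: go to q2, push XZ → (q2, zyyyyyyy, XZ)
  read z, top X: go to q0, push XX → (q0, yyyyyyy, XXZ)
  read y, top X: go to q2, push ε → (q2, yyyyyy, XZ)
  read y, top X: go to q1, push XX → (q1, yyyyy, XXZ)
  read y, top X: go to q1, push XX → (q1, yyyy, XXXZ)
  read y, top X: go to q1, push XX → (q1, yyy, XXXXZ)
  read y, top X: go to q1, push XX → (q1, yy, XXXXXZ)
  read y, top X: go to q1, push XX → (q1, y, XXXXXXZ)
  read y, top X: go to q1, push XX → (q1, ε, XXXXXXXZ)
All input consumed in state q1 with stack XXXXXXXZ.

XXXXXXXZ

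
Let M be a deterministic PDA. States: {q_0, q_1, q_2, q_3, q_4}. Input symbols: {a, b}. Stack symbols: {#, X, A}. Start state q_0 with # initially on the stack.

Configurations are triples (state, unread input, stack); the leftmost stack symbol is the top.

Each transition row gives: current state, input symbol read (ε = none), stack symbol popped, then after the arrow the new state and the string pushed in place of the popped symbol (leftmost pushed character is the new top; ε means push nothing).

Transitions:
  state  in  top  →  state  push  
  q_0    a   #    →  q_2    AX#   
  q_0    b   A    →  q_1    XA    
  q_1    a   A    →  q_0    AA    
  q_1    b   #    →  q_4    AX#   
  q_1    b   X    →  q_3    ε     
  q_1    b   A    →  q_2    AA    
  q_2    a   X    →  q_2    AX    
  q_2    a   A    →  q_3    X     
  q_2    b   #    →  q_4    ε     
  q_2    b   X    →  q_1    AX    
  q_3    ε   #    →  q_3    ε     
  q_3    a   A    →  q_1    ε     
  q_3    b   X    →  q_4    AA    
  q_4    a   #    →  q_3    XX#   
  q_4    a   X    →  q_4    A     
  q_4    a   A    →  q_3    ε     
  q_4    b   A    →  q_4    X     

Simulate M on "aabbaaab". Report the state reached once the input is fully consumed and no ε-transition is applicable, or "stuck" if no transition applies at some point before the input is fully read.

q_3

(q_0, aabbaaab, #) ⊢ (q_2, abbaaab, AX#) ⊢ (q_3, bbaaab, XX#) ⊢ (q_4, baaab, AAX#) ⊢ (q_4, aaab, XAX#) ⊢ (q_4, aab, AAX#) ⊢ (q_3, ab, AX#) ⊢ (q_1, b, X#) ⊢ (q_3, ε, #) ⊢ (q_3, ε, ε)
All input consumed; M is in state q_3.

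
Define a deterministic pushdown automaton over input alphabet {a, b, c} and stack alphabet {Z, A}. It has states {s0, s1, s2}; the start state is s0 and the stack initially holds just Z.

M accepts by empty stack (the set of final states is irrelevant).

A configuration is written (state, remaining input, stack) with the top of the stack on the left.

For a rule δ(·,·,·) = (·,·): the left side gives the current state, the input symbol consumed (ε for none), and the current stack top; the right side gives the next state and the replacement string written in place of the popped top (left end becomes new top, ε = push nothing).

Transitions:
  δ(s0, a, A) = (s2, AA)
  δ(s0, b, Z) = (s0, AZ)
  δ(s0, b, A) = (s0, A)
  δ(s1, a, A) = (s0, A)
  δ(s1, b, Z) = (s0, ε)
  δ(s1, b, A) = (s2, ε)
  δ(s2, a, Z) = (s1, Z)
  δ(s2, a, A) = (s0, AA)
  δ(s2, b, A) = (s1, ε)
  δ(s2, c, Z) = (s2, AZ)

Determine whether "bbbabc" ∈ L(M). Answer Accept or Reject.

(s0, bbbabc, Z)
  read b, top Z: go to s0, push AZ → (s0, bbabc, AZ)
  read b, top A: go to s0, push A → (s0, babc, AZ)
  read b, top A: go to s0, push A → (s0, abc, AZ)
  read a, top A: go to s2, push AA → (s2, bc, AAZ)
  read b, top A: go to s1, push ε → (s1, c, AZ)
No transition applies at (s1, c, AZ); input not fully consumed.

Reject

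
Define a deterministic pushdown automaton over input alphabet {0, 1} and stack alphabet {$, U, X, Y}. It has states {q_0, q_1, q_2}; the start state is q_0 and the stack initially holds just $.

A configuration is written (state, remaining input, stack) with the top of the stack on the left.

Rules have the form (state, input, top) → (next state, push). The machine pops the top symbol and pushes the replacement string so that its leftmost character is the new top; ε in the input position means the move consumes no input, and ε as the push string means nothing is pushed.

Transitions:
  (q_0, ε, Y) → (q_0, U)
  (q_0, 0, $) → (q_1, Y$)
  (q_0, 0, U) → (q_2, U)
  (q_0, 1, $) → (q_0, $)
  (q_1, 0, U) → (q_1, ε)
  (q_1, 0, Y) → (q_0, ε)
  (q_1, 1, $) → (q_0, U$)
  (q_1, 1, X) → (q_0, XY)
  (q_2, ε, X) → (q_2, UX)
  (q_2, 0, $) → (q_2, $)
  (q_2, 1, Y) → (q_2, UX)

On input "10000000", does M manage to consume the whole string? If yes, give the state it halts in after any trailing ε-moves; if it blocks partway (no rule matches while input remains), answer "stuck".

q_1

(q_0, 10000000, $)
  read 1, top $: go to q_0, push $ → (q_0, 0000000, $)
  read 0, top $: go to q_1, push Y$ → (q_1, 000000, Y$)
  read 0, top Y: go to q_0, push ε → (q_0, 00000, $)
  read 0, top $: go to q_1, push Y$ → (q_1, 0000, Y$)
  read 0, top Y: go to q_0, push ε → (q_0, 000, $)
  read 0, top $: go to q_1, push Y$ → (q_1, 00, Y$)
  read 0, top Y: go to q_0, push ε → (q_0, 0, $)
  read 0, top $: go to q_1, push Y$ → (q_1, ε, Y$)
All input consumed; M is in state q_1.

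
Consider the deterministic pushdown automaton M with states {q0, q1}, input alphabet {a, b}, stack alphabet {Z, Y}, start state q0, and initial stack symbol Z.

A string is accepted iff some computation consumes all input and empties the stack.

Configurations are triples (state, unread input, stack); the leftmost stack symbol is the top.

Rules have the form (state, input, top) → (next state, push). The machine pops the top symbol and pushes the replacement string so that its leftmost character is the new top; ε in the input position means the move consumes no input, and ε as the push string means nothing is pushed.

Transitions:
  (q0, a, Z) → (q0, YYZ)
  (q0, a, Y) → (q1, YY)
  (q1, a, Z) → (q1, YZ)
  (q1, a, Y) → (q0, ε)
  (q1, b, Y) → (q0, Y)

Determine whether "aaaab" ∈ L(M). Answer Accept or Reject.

(q0, aaaab, Z)
  read a, top Z: go to q0, push YYZ → (q0, aaab, YYZ)
  read a, top Y: go to q1, push YY → (q1, aab, YYYZ)
  read a, top Y: go to q0, push ε → (q0, ab, YYZ)
  read a, top Y: go to q1, push YY → (q1, b, YYYZ)
  read b, top Y: go to q0, push Y → (q0, ε, YYYZ)
All input consumed; stack is YYYZ, not empty, and no further ε-move applies.

Reject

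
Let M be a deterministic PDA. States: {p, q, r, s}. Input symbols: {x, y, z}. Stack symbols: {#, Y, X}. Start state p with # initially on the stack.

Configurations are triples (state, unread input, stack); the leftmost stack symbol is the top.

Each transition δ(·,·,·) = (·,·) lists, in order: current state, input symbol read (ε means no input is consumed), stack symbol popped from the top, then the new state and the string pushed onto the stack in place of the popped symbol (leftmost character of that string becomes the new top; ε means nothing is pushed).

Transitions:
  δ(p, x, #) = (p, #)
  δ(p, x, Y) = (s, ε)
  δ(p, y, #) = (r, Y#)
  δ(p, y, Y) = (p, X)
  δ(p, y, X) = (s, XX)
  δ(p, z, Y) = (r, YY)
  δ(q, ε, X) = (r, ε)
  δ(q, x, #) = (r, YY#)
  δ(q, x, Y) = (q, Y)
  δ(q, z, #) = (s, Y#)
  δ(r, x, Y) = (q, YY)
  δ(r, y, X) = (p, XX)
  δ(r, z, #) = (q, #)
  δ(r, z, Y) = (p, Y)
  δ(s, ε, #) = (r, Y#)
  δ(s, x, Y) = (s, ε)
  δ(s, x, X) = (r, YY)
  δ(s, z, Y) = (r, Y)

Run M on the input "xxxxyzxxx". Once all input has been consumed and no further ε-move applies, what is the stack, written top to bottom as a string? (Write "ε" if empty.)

(p, xxxxyzxxx, #)
  read x, top #: go to p, push # → (p, xxxyzxxx, #)
  read x, top #: go to p, push # → (p, xxyzxxx, #)
  read x, top #: go to p, push # → (p, xyzxxx, #)
  read x, top #: go to p, push # → (p, yzxxx, #)
  read y, top #: go to r, push Y# → (r, zxxx, Y#)
  read z, top Y: go to p, push Y → (p, xxx, Y#)
  read x, top Y: go to s, push ε → (s, xx, #)
  ε-move, top #: go to r, push Y# → (r, xx, Y#)
  read x, top Y: go to q, push YY → (q, x, YY#)
  read x, top Y: go to q, push Y → (q, ε, YY#)
All input consumed in state q with stack YY#.

YY#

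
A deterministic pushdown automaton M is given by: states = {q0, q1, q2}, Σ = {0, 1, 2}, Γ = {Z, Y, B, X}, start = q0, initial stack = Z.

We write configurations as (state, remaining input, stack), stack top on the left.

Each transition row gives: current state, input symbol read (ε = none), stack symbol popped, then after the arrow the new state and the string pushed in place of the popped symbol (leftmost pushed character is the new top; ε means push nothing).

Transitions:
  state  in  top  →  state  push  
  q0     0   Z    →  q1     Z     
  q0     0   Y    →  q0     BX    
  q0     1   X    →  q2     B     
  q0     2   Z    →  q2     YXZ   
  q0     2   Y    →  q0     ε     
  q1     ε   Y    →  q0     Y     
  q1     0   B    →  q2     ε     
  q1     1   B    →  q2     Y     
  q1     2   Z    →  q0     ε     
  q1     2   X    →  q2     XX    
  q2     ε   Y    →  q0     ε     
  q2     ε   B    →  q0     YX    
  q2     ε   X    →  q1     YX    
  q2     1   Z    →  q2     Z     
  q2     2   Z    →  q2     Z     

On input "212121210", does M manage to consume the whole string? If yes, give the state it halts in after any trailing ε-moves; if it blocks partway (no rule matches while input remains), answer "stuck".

(q0, 212121210, Z)
  read 2, top Z: go to q2, push YXZ → (q2, 12121210, YXZ)
  ε-move, top Y: go to q0, push ε → (q0, 12121210, XZ)
  read 1, top X: go to q2, push B → (q2, 2121210, BZ)
  ε-move, top B: go to q0, push YX → (q0, 2121210, YXZ)
  read 2, top Y: go to q0, push ε → (q0, 121210, XZ)
  read 1, top X: go to q2, push B → (q2, 21210, BZ)
  ε-move, top B: go to q0, push YX → (q0, 21210, YXZ)
  read 2, top Y: go to q0, push ε → (q0, 1210, XZ)
  read 1, top X: go to q2, push B → (q2, 210, BZ)
  ε-move, top B: go to q0, push YX → (q0, 210, YXZ)
  read 2, top Y: go to q0, push ε → (q0, 10, XZ)
  read 1, top X: go to q2, push B → (q2, 0, BZ)
  ε-move, top B: go to q0, push YX → (q0, 0, YXZ)
  read 0, top Y: go to q0, push BX → (q0, ε, BXXZ)
All input consumed; M is in state q0.

q0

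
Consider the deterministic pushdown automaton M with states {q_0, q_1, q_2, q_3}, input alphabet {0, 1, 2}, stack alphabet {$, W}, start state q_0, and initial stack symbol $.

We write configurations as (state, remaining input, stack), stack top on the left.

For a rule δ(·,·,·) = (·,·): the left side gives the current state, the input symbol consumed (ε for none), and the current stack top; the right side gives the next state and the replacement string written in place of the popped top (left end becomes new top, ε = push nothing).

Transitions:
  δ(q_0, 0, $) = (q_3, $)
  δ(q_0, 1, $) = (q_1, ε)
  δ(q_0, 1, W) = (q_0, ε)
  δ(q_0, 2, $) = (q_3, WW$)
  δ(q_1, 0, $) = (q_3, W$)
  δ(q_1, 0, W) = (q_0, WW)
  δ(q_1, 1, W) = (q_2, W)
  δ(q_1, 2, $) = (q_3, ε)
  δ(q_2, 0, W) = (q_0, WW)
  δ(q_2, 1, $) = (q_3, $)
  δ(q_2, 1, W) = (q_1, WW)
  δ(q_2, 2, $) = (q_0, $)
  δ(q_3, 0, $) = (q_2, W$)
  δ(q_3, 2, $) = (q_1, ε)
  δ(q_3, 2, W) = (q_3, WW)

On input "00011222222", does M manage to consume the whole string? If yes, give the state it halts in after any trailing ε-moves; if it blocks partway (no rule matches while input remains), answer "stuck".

(q_0, 00011222222, $)
  read 0, top $: go to q_3, push $ → (q_3, 0011222222, $)
  read 0, top $: go to q_2, push W$ → (q_2, 011222222, W$)
  read 0, top W: go to q_0, push WW → (q_0, 11222222, WW$)
  read 1, top W: go to q_0, push ε → (q_0, 1222222, W$)
  read 1, top W: go to q_0, push ε → (q_0, 222222, $)
  read 2, top $: go to q_3, push WW$ → (q_3, 22222, WW$)
  read 2, top W: go to q_3, push WW → (q_3, 2222, WWW$)
  read 2, top W: go to q_3, push WW → (q_3, 222, WWWW$)
  read 2, top W: go to q_3, push WW → (q_3, 22, WWWWW$)
  read 2, top W: go to q_3, push WW → (q_3, 2, WWWWWW$)
  read 2, top W: go to q_3, push WW → (q_3, ε, WWWWWWW$)
All input consumed; M is in state q_3.

q_3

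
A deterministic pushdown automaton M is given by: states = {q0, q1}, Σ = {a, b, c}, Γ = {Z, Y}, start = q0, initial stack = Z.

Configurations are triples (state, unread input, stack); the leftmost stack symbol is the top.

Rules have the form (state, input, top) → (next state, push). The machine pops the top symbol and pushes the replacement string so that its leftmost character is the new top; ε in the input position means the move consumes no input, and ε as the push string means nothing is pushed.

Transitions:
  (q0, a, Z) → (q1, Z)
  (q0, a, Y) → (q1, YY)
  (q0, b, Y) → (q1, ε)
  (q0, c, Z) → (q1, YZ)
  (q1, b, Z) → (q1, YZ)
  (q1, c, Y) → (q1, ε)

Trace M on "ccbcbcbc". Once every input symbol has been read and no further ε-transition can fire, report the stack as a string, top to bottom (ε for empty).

Z

(q0, ccbcbcbc, Z) ⊢ (q1, cbcbcbc, YZ) ⊢ (q1, bcbcbc, Z) ⊢ (q1, cbcbc, YZ) ⊢ (q1, bcbc, Z) ⊢ (q1, cbc, YZ) ⊢ (q1, bc, Z) ⊢ (q1, c, YZ) ⊢ (q1, ε, Z)
All input consumed in state q1 with stack Z.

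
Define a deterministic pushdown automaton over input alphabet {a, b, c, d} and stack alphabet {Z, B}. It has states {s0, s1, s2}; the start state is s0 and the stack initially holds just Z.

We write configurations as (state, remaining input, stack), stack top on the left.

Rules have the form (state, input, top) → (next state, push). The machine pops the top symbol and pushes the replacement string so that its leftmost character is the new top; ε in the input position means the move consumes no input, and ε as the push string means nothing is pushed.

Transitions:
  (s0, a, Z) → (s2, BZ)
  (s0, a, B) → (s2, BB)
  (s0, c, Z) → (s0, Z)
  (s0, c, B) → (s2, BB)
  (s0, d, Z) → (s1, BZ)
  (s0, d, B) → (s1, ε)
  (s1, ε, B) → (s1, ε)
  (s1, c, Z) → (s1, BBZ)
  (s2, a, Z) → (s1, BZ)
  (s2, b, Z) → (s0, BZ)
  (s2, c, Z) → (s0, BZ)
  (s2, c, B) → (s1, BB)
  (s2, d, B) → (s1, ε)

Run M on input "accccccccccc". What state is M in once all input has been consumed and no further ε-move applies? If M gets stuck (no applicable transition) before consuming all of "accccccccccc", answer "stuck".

s1

(s0, accccccccccc, Z) ⊢ (s2, ccccccccccc, BZ) ⊢ (s1, cccccccccc, BBZ) ⊢ (s1, cccccccccc, BZ) ⊢ (s1, cccccccccc, Z) ⊢ (s1, ccccccccc, BBZ) ⊢ (s1, ccccccccc, BZ) ⊢ (s1, ccccccccc, Z) ⊢ (s1, cccccccc, BBZ) ⊢ (s1, cccccccc, BZ) ⊢ (s1, cccccccc, Z) ⊢ (s1, ccccccc, BBZ) ⊢ (s1, ccccccc, BZ) ⊢ (s1, ccccccc, Z) ⊢ (s1, cccccc, BBZ) ⊢ (s1, cccccc, BZ) ⊢ (s1, cccccc, Z) ⊢ (s1, ccccc, BBZ) ⊢ (s1, ccccc, BZ) ⊢ (s1, ccccc, Z) ⊢ (s1, cccc, BBZ) ⊢ (s1, cccc, BZ) ⊢ (s1, cccc, Z) ⊢ (s1, ccc, BBZ) ⊢ (s1, ccc, BZ) ⊢ (s1, ccc, Z) ⊢ (s1, cc, BBZ) ⊢ (s1, cc, BZ) ⊢ (s1, cc, Z) ⊢ (s1, c, BBZ) ⊢ (s1, c, BZ) ⊢ (s1, c, Z) ⊢ (s1, ε, BBZ) ⊢ (s1, ε, BZ) ⊢ (s1, ε, Z)
All input consumed; M is in state s1.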